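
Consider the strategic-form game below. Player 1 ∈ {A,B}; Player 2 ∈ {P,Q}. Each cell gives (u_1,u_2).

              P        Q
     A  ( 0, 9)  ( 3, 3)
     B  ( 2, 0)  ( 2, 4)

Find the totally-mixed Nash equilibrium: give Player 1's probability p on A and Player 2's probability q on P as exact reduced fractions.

P1 indiff ⇒ q·0+(1-q)·3 = q·2+(1-q)·2 ⇒ q(-2) = (1-q)(-1) ⇒ q = 1/3
P2 indiff ⇒ p·9+(1-p)·0 = p·3+(1-p)·4 ⇒ p(6) = (1-p)(4) ⇒ p = 2/5

(p,q) = (2/5, 1/3)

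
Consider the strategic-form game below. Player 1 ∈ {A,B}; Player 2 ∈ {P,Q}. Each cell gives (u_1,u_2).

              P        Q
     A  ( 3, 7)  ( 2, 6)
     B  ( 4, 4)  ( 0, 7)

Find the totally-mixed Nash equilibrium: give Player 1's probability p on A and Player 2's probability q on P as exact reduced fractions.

P1 indiff ⇒ q·3+(1-q)·2 = q·4+(1-q)·0 ⇒ q(-1) = (1-q)(-2) ⇒ q = 2/3
P2 indiff ⇒ p·7+(1-p)·4 = p·6+(1-p)·7 ⇒ p(1) = (1-p)(3) ⇒ p = 3/4

(p,q) = (3/4, 2/3)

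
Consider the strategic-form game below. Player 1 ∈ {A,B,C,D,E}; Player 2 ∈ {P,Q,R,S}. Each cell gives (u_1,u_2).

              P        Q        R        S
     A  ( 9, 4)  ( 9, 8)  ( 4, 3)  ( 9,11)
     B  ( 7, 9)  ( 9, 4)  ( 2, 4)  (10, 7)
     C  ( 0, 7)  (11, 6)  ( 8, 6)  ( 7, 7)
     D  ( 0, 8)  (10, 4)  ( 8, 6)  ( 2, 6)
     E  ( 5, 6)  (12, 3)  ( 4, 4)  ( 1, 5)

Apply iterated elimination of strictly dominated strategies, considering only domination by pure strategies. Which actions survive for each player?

Remaining: P1:{A,B} P2:{P,S}

P2 drop Q (S beats it: A:11>8 B:7>4 C:7>6 D:6>4 E:5>3)
P2 drop R (P beats it: A:4>3 B:9>4 C:7>6 D:8>6 E:6>4)
P1 drop C (A beats it: P:9>0 S:9>7)
P1 drop D (A beats it: P:9>0 S:9>2)
P1 drop E (A beats it: P:9>5 S:9>1)
P1→{A,B} P2→{P,S}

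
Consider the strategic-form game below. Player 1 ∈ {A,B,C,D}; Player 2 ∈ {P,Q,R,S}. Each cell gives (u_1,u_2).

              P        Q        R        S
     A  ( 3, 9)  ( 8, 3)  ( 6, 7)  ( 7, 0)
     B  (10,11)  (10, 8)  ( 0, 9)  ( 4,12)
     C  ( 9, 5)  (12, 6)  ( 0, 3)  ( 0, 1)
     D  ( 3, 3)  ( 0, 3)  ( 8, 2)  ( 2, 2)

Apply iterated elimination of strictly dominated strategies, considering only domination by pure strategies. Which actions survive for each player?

Survivors P1:{A,B,C} P2:{P,Q,S}

P2 drop R (P beats it: A:9>7 B:11>9 C:5>3 D:3>2)
P1 drop D (B beats it: P:10>3 Q:10>0 S:4>2)
P1→{A,B,C} P2→{P,Q,S}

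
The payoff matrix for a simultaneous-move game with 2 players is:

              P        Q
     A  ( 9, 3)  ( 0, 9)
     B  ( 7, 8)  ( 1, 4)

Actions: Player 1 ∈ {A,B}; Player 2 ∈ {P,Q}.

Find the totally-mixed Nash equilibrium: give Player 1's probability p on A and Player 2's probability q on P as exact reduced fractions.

P1 mixes 2/5 on A; P2 mixes 1/3 on P

P1 indiff ⇒ q·9+(1-q)·0 = q·7+(1-q)·1 ⇒ q(2) = (1-q)(1) ⇒ q = 1/3
P2 indiff ⇒ p·3+(1-p)·8 = p·9+(1-p)·4 ⇒ p(-6) = (1-p)(-4) ⇒ p = 2/5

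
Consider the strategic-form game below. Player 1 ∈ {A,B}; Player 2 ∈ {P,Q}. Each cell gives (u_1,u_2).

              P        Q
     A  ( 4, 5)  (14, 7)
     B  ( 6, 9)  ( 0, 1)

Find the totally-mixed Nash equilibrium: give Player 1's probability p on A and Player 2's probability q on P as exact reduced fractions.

p=4/5, q=7/8

P1 indiff ⇒ q·4+(1-q)·14 = q·6+(1-q)·0 ⇒ q(-2) = (1-q)(-14) ⇒ q = 7/8
P2 indiff ⇒ p·5+(1-p)·9 = p·7+(1-p)·1 ⇒ p(-2) = (1-p)(-8) ⇒ p = 4/5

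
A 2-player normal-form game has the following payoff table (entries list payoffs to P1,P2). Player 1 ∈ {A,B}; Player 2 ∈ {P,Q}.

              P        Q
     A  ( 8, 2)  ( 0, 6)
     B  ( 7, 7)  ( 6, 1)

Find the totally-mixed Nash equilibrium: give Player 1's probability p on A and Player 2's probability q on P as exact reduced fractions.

(p,q) = (3/5, 6/7)

P1 indiff ⇒ q·8+(1-q)·0 = q·7+(1-q)·6 ⇒ q(1) = (1-q)(6) ⇒ q = 6/7
P2 indiff ⇒ p·2+(1-p)·7 = p·6+(1-p)·1 ⇒ p(-4) = (1-p)(-6) ⇒ p = 3/5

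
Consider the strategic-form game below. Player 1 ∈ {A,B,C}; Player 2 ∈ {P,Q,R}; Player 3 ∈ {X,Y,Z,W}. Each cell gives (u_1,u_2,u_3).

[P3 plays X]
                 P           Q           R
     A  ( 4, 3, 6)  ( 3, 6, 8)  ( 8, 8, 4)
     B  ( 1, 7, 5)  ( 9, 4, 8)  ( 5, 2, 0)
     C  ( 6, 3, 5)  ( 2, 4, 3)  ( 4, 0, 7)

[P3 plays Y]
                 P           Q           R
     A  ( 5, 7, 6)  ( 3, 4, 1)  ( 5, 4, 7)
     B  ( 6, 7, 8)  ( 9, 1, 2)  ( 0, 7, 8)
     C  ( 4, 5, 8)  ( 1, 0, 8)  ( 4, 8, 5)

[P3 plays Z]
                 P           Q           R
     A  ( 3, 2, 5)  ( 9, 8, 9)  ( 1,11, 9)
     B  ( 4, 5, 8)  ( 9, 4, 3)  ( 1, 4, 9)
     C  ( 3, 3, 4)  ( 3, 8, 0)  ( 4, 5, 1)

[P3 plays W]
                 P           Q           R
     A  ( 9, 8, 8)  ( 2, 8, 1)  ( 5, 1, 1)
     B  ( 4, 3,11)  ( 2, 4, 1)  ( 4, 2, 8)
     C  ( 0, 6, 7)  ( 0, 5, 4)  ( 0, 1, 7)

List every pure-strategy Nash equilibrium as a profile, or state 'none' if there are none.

(A,P,X): not NE [P1→C gives 6>4; P2→R gives 8>3; P3→W gives 8>6]
(A,P,Y): not NE [P1→B gives 6>5; P3→W gives 8>6]
(A,P,Z): not NE [P1→B gives 4>3; P2→R gives 11>2; P3→W gives 8>5]
(A,P,W): NE
(A,Q,X): not NE [P1→B gives 9>3; P2→R gives 8>6; P3→Z gives 9>8]
(A,Q,Y): not NE [P1→B gives 9>3; P2→P gives 7>4; P3→Z gives 9>1]
(A,Q,Z): not NE [P2→R gives 11>8]
(A,Q,W): not NE [P3→Z gives 9>1]
(A,R,X): not NE [P3→Z gives 9>4]
(A,R,Y): not NE [P2→P gives 7>4; P3→Z gives 9>7]
(A,R,Z): not NE [P1→C gives 4>1]
(A,R,W): not NE [P2→Q gives 8>1; P3→Z gives 9>1]
(B,P,X): not NE [P1→C gives 6>1; P3→W gives 11>5]
(B,P,Y): not NE [P3→W gives 11>8]
(B,P,Z): not NE [P3→W gives 11>8]
(B,P,W): not NE [P1→A gives 9>4; P2→Q gives 4>3]
(B,Q,X): not NE [P2→P gives 7>4]
(B,Q,Y): not NE [P2→R gives 7>1; P3→X gives 8>2]
(B,Q,Z): not NE [P2→P gives 5>4; P3→X gives 8>3]
(B,Q,W): not NE [P3→X gives 8>1]
(B,R,X): not NE [P1→A gives 8>5; P2→P gives 7>2; P3→Z gives 9>0]
(B,R,Y): not NE [P1→A gives 5>0; P3→Z gives 9>8]
(B,R,Z): not NE [P1→C gives 4>1; P2→P gives 5>4]
(B,R,W): not NE [P1→A gives 5>4; P2→Q gives 4>2; P3→Z gives 9>8]
(C,P,X): not NE [P2→Q gives 4>3; P3→Y gives 8>5]
(C,P,Y): not NE [P1→B gives 6>4; P2→R gives 8>5]
(C,P,Z): not NE [P1→B gives 4>3; P2→Q gives 8>3; P3→Y gives 8>4]
(C,P,W): not NE [P1→A gives 9>0; P3→Y gives 8>7]
(C,Q,X): not NE [P1→B gives 9>2; P3→Y gives 8>3]
(C,Q,Y): not NE [P1→B gives 9>1; P2→R gives 8>0]
(C,Q,Z): not NE [P1→B gives 9>3; P3→Y gives 8>0]
(C,Q,W): not NE [P1→B gives 2>0; P2→P gives 6>5; P3→Y gives 8>4]
(C,R,X): not NE [P1→A gives 8>4; P2→Q gives 4>0]
(C,R,Y): not NE [P1→A gives 5>4; P3→W gives 7>5]
(C,R,Z): not NE [P2→Q gives 8>5; P3→W gives 7>1]
(C,R,W): not NE [P1→A gives 5>0; P2→P gives 6>1]

PSNE = {(A,P,W)}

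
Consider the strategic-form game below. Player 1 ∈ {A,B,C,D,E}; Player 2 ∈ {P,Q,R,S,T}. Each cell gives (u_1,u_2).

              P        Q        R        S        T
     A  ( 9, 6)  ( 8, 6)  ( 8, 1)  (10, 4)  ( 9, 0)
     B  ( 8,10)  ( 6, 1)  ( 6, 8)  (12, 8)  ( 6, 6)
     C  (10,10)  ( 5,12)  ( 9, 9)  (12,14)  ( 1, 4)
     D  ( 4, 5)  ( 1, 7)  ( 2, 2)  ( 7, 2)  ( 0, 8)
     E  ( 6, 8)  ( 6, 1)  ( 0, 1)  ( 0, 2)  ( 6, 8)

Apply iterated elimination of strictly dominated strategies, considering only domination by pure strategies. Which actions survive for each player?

IESDS → P1:{A,B,C} P2:{P,Q,S}

P1 drop D (A beats it: P:9>4 Q:8>1 R:8>2 S:10>7 T:9>0)
P1 drop E (A beats it: P:9>6 Q:8>6 R:8>0 S:10>0 T:9>6)
P2 drop R (P beats it: A:6>1 B:10>8 C:10>9)
P2 drop T (P beats it: A:6>0 B:10>6 C:10>4)
P1→{A,B,C} P2→{P,Q,S}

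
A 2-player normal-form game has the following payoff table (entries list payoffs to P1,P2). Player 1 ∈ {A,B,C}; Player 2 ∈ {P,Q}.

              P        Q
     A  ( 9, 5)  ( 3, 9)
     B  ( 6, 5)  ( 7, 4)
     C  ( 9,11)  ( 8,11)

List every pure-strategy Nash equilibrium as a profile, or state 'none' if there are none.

(A,P): not NE [P2→Q gives 9>5]
(A,Q): not NE [P1→C gives 8>3]
(B,P): not NE [P1→C gives 9>6]
(B,Q): not NE [P1→C gives 8>7; P2→P gives 5>4]
(C,P): NE
(C,Q): NE

Nash profiles: (C,P), (C,Q)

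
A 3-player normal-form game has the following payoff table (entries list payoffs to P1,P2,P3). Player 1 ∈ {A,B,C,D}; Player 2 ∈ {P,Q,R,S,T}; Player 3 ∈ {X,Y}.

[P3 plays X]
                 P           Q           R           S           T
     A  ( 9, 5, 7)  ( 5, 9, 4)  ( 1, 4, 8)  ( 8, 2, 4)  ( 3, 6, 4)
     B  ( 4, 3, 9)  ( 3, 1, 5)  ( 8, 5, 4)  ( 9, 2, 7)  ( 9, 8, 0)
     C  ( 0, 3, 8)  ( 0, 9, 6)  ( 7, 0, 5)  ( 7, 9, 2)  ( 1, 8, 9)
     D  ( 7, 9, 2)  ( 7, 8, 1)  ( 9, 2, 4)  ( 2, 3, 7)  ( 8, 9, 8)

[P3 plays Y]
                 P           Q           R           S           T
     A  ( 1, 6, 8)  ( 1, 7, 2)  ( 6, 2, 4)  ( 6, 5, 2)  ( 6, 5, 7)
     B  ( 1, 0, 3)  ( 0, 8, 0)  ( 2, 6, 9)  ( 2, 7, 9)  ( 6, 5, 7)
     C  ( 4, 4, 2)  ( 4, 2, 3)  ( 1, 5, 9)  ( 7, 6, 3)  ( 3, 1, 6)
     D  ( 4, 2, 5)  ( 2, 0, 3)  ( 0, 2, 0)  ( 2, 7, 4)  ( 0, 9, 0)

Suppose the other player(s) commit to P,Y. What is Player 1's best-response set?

P1 best: {C,D}

u_1(A vs P,Y) = 1
u_1(B vs P,Y) = 1
u_1(C vs P,Y) = 4
u_1(D vs P,Y) = 4
max payoff 4 at {C,D}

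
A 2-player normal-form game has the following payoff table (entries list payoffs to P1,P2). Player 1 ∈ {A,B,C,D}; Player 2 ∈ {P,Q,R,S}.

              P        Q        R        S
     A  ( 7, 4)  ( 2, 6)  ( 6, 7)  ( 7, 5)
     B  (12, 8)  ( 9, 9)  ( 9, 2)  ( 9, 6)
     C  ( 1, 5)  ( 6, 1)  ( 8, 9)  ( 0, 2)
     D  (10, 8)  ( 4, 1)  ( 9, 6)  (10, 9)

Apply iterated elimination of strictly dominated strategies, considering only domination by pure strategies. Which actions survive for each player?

IESDS → P1:{B,D} P2:{P,Q,S}

P1 drop A (B beats it: P:12>7 Q:9>2 R:9>6 S:9>7)
P1 drop C (B beats it: P:12>1 Q:9>6 R:9>8 S:9>0)
P2 drop R (P beats it: B:8>2 D:8>6)
P1→{B,D} P2→{P,Q,S}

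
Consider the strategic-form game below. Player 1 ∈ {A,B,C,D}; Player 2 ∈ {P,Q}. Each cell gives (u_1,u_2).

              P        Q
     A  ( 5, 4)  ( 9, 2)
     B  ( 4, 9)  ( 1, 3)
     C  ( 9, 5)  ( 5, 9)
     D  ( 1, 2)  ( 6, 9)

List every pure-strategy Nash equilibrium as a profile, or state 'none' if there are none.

(A,P): not NE [P1→C gives 9>5]
(A,Q): not NE [P2→P gives 4>2]
(B,P): not NE [P1→C gives 9>4]
(B,Q): not NE [P1→A gives 9>1; P2→P gives 9>3]
(C,P): not NE [P2→Q gives 9>5]
(C,Q): not NE [P1→A gives 9>5]
(D,P): not NE [P1→C gives 9>1; P2→Q gives 9>2]
(D,Q): not NE [P1→A gives 9>6]

PSNE: ∅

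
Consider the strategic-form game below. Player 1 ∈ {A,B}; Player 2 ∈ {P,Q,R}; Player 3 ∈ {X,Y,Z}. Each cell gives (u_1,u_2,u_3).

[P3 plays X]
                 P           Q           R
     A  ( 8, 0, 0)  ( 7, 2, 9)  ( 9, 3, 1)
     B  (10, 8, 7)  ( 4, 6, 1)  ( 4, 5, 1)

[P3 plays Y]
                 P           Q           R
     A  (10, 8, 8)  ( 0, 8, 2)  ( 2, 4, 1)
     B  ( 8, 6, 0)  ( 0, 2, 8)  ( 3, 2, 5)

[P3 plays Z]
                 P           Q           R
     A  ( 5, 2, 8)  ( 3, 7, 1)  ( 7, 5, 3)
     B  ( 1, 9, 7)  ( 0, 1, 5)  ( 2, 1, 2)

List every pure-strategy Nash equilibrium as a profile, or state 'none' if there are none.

(A,P,X): not NE [P1→B gives 10>8; P2→R gives 3>0; P3→Z gives 8>0]
(A,P,Y): NE
(A,P,Z): not NE [P2→Q gives 7>2]
(A,Q,X): not NE [P2→R gives 3>2]
(A,Q,Y): not NE [P3→X gives 9>2]
(A,Q,Z): not NE [P3→X gives 9>1]
(A,R,X): not NE [P3→Z gives 3>1]
(A,R,Y): not NE [P1→B gives 3>2; P2→Q gives 8>4; P3→Z gives 3>1]
(A,R,Z): not NE [P2→Q gives 7>5]
(B,P,X): NE
(B,P,Y): not NE [P1→A gives 10>8; P3→Z gives 7>0]
(B,P,Z): not NE [P1→A gives 5>1]
(B,Q,X): not NE [P1→A gives 7>4; P2→P gives 8>6; P3→Y gives 8>1]
(B,Q,Y): not NE [P2→P gives 6>2]
(B,Q,Z): not NE [P1→A gives 3>0; P2→P gives 9>1; P3→Y gives 8>5]
(B,R,X): not NE [P1→A gives 9>4; P2→P gives 8>5; P3→Y gives 5>1]
(B,R,Y): not NE [P2→P gives 6>2]
(B,R,Z): not NE [P1→A gives 7>2; P2→P gives 9>1; P3→Y gives 5>2]

Nash profiles: (A,P,Y), (B,P,X)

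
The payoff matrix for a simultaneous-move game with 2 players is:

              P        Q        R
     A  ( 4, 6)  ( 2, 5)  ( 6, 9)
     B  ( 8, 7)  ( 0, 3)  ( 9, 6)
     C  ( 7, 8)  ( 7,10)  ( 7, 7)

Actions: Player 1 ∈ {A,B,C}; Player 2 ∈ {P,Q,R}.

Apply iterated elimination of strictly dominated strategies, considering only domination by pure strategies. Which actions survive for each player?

P1 drop A (C beats it: P:7>4 Q:7>2 R:7>6)
P2 drop R (P beats it: B:7>6 C:8>7)
P1→{B,C} P2→{P,Q}

IESDS → P1:{B,C} P2:{P,Q}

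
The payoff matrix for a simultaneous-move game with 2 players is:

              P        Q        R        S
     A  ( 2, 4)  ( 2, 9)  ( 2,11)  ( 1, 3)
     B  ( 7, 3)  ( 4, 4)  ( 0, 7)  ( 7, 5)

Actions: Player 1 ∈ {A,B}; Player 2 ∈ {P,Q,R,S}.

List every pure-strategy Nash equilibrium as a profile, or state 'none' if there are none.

NE set: (A,R)

(A,P): not NE [P1→B gives 7>2; P2→R gives 11>4]
(A,Q): not NE [P1→B gives 4>2; P2→R gives 11>9]
(A,R): NE
(A,S): not NE [P1→B gives 7>1; P2→R gives 11>3]
(B,P): not NE [P2→R gives 7>3]
(B,Q): not NE [P2→R gives 7>4]
(B,R): not NE [P1→A gives 2>0]
(B,S): not NE [P2→R gives 7>5]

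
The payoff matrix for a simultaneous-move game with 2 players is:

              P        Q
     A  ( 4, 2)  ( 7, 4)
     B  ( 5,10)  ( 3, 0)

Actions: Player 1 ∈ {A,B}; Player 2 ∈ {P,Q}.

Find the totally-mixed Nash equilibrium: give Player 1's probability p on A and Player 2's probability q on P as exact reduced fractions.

P1 mixes 5/6 on A; P2 mixes 4/5 on P

P1 indiff ⇒ q·4+(1-q)·7 = q·5+(1-q)·3 ⇒ q(-1) = (1-q)(-4) ⇒ q = 4/5
P2 indiff ⇒ p·2+(1-p)·10 = p·4+(1-p)·0 ⇒ p(-2) = (1-p)(-10) ⇒ p = 5/6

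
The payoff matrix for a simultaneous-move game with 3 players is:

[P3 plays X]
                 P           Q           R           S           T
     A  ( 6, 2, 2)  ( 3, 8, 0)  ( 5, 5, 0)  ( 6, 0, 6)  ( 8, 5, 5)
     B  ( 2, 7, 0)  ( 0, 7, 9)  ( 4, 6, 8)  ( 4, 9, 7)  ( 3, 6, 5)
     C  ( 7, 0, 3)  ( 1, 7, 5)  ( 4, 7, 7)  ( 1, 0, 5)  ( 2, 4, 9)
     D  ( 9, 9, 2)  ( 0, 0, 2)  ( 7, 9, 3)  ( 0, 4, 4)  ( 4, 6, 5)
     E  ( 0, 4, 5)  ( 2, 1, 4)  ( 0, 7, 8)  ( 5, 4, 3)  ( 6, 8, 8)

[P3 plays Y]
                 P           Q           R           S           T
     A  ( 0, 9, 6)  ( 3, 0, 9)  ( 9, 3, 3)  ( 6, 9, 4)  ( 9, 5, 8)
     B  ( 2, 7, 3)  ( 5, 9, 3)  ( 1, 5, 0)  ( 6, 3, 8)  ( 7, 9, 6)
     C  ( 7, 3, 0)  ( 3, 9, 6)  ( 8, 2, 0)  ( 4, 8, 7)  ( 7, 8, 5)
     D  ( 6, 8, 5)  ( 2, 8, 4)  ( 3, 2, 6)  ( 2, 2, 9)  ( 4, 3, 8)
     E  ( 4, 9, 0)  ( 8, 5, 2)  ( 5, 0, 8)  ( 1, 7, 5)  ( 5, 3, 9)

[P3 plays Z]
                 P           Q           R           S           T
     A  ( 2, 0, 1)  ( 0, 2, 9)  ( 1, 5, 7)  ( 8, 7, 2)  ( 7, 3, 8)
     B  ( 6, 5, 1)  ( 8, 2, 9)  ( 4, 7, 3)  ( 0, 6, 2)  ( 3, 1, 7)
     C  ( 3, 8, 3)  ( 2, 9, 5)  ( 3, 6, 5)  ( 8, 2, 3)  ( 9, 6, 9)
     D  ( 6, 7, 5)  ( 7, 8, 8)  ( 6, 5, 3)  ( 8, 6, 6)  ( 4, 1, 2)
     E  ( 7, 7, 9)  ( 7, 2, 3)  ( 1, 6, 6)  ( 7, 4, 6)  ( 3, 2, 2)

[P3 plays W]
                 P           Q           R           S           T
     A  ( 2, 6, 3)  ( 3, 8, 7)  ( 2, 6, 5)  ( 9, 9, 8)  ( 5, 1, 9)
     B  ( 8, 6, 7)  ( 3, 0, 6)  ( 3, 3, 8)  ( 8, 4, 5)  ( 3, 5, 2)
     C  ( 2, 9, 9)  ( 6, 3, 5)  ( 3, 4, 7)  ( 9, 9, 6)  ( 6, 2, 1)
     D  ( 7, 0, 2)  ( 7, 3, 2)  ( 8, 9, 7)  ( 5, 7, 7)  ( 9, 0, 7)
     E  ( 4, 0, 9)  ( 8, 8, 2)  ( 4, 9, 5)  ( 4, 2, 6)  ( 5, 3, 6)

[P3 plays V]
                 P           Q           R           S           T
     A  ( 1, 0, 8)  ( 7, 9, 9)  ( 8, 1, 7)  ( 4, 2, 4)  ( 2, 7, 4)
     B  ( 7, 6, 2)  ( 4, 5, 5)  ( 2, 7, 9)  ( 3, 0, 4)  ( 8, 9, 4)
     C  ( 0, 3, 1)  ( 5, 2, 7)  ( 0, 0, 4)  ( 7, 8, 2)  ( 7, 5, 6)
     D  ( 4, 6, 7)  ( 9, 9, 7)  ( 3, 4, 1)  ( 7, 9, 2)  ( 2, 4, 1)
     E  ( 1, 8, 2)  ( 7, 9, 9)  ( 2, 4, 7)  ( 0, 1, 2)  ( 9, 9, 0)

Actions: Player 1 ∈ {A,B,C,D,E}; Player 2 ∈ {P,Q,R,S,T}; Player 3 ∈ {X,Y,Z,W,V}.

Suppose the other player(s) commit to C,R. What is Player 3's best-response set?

P3 best: {X,W}

u_3(X vs C,R) = 7
u_3(Y vs C,R) = 0
u_3(Z vs C,R) = 5
u_3(W vs C,R) = 7
u_3(V vs C,R) = 4
max payoff 7 at {X,W}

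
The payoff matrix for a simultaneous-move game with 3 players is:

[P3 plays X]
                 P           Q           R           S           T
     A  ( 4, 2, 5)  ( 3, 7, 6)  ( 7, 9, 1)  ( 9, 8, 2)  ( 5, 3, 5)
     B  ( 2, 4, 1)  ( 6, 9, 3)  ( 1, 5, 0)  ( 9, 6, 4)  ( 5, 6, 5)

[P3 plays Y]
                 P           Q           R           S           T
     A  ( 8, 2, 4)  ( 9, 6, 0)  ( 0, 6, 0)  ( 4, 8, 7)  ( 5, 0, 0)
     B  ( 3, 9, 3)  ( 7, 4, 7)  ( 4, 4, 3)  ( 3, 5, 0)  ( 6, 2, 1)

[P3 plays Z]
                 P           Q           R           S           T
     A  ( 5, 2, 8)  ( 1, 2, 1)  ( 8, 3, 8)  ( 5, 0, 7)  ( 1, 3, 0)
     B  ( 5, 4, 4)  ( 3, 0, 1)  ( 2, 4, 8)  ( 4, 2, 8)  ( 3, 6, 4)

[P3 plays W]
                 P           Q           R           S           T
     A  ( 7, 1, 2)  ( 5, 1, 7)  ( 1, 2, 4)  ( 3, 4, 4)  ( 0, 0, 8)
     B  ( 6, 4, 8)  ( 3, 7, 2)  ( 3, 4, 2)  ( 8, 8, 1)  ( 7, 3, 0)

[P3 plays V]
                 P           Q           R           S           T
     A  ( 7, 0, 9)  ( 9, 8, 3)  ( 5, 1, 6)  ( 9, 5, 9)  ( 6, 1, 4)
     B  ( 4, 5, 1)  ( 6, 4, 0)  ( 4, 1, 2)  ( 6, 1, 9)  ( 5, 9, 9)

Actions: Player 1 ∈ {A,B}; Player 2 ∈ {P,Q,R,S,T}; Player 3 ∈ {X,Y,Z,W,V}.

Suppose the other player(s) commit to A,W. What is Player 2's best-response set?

BR_2 = {S}

u_2(P vs A,W) = 1
u_2(Q vs A,W) = 1
u_2(R vs A,W) = 2
u_2(S vs A,W) = 4
u_2(T vs A,W) = 0
max payoff 4 at {S}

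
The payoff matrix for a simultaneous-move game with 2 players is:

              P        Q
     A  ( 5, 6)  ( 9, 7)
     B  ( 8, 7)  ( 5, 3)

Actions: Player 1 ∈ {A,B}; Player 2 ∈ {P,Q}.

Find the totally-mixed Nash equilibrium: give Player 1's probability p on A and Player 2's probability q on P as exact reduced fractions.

p=4/5, q=4/7

P1 indiff ⇒ q·5+(1-q)·9 = q·8+(1-q)·5 ⇒ q(-3) = (1-q)(-4) ⇒ q = 4/7
P2 indiff ⇒ p·6+(1-p)·7 = p·7+(1-p)·3 ⇒ p(-1) = (1-p)(-4) ⇒ p = 4/5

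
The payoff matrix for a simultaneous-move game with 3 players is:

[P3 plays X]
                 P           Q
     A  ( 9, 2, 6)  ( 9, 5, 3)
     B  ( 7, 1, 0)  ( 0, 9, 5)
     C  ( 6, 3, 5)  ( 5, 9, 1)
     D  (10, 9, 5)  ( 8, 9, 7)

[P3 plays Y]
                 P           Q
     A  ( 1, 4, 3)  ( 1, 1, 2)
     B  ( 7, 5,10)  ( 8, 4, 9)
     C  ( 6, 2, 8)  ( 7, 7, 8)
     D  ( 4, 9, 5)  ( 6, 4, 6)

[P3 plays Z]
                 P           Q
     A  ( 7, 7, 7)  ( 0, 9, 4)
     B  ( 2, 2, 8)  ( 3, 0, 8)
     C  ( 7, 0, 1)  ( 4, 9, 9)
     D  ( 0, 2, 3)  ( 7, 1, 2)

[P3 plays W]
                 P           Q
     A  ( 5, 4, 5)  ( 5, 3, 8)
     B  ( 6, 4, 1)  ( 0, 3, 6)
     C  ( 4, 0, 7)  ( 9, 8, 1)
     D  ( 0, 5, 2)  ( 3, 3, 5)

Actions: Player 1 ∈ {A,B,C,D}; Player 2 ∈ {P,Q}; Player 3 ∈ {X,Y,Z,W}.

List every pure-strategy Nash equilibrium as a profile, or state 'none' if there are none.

NE set: (B,P,Y), (D,P,X)

(A,P,X): not NE [P1→D gives 10>9; P2→Q gives 5>2; P3→Z gives 7>6]
(A,P,Y): not NE [P1→B gives 7>1; P3→Z gives 7>3]
(A,P,Z): not NE [P2→Q gives 9>7]
(A,P,W): not NE [P1→B gives 6>5; P3→Z gives 7>5]
(A,Q,X): not NE [P3→W gives 8>3]
(A,Q,Y): not NE [P1→B gives 8>1; P2→P gives 4>1; P3→W gives 8>2]
(A,Q,Z): not NE [P1→D gives 7>0; P3→W gives 8>4]
(A,Q,W): not NE [P1→C gives 9>5; P2→P gives 4>3]
(B,P,X): not NE [P1→D gives 10>7; P2→Q gives 9>1; P3→Y gives 10>0]
(B,P,Y): NE
(B,P,Z): not NE [P1→C gives 7>2; P3→Y gives 10>8]
(B,P,W): not NE [P3→Y gives 10>1]
(B,Q,X): not NE [P1→A gives 9>0; P3→Y gives 9>5]
(B,Q,Y): not NE [P2→P gives 5>4]
(B,Q,Z): not NE [P1→D gives 7>3; P2→P gives 2>0; P3→Y gives 9>8]
(B,Q,W): not NE [P1→C gives 9>0; P2→P gives 4>3; P3→Y gives 9>6]
(C,P,X): not NE [P1→D gives 10>6; P2→Q gives 9>3; P3→Y gives 8>5]
(C,P,Y): not NE [P1→B gives 7>6; P2→Q gives 7>2]
(C,P,Z): not NE [P2→Q gives 9>0; P3→Y gives 8>1]
(C,P,W): not NE [P1→B gives 6>4; P2→Q gives 8>0; P3→Y gives 8>7]
(C,Q,X): not NE [P1→A gives 9>5; P3→Z gives 9>1]
(C,Q,Y): not NE [P1→B gives 8>7; P3→Z gives 9>8]
(C,Q,Z): not NE [P1→D gives 7>4]
(C,Q,W): not NE [P3→Z gives 9>1]
(D,P,X): NE
(D,P,Y): not NE [P1→B gives 7>4]
(D,P,Z): not NE [P1→C gives 7>0; P3→Y gives 5>3]
(D,P,W): not NE [P1→B gives 6>0; P3→Y gives 5>2]
(D,Q,X): not NE [P1→A gives 9>8]
(D,Q,Y): not NE [P1→B gives 8>6; P2→P gives 9>4; P3→X gives 7>6]
(D,Q,Z): not NE [P2→P gives 2>1; P3→X gives 7>2]
(D,Q,W): not NE [P1→C gives 9>3; P2→P gives 5>3; P3→X gives 7>5]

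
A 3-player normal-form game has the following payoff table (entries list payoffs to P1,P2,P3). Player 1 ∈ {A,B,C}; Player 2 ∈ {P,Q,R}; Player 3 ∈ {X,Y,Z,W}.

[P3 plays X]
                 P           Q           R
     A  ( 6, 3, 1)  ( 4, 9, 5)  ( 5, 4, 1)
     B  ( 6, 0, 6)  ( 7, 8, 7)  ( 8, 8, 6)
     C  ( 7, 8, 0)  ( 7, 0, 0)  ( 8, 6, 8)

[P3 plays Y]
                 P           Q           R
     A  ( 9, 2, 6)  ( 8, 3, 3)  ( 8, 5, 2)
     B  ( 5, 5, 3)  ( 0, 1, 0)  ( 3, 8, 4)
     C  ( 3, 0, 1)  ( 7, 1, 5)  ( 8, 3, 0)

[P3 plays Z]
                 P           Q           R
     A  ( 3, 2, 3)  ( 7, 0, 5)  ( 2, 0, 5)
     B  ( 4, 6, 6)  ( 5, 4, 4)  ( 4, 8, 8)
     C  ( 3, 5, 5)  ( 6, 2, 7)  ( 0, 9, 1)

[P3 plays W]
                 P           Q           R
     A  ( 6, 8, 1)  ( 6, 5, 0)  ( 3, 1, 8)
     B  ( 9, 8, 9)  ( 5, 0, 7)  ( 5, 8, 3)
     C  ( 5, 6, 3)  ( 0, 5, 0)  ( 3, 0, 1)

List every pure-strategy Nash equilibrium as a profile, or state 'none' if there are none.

PSNE = {(B,P,W), (B,Q,X), (B,R,Z)}

(A,P,X): not NE [P1→C gives 7>6; P2→Q gives 9>3; P3→Y gives 6>1]
(A,P,Y): not NE [P2→R gives 5>2]
(A,P,Z): not NE [P1→B gives 4>3; P3→Y gives 6>3]
(A,P,W): not NE [P1→B gives 9>6; P3→Y gives 6>1]
(A,Q,X): not NE [P1→C gives 7>4]
(A,Q,Y): not NE [P2→R gives 5>3; P3→Z gives 5>3]
(A,Q,Z): not NE [P2→P gives 2>0]
(A,Q,W): not NE [P2→P gives 8>5; P3→Z gives 5>0]
(A,R,X): not NE [P1→C gives 8>5; P2→Q gives 9>4; P3→W gives 8>1]
(A,R,Y): not NE [P3→W gives 8>2]
(A,R,Z): not NE [P1→B gives 4>2; P2→P gives 2>0; P3→W gives 8>5]
(A,R,W): not NE [P1→B gives 5>3; P2→P gives 8>1]
(B,P,X): not NE [P1→C gives 7>6; P2→R gives 8>0; P3→W gives 9>6]
(B,P,Y): not NE [P1→A gives 9>5; P2→R gives 8>5; P3→W gives 9>3]
(B,P,Z): not NE [P2→R gives 8>6; P3→W gives 9>6]
(B,P,W): NE
(B,Q,X): NE
(B,Q,Y): not NE [P1→A gives 8>0; P2→R gives 8>1; P3→W gives 7>0]
(B,Q,Z): not NE [P1→A gives 7>5; P2→R gives 8>4; P3→W gives 7>4]
(B,Q,W): not NE [P1→A gives 6>5; P2→R gives 8>0]
(B,R,X): not NE [P3→Z gives 8>6]
(B,R,Y): not NE [P1→C gives 8>3; P3→Z gives 8>4]
(B,R,Z): NE
(B,R,W): not NE [P3→Z gives 8>3]
(C,P,X): not NE [P3→Z gives 5>0]
(C,P,Y): not NE [P1→A gives 9>3; P2→R gives 3>0; P3→Z gives 5>1]
(C,P,Z): not NE [P1→B gives 4>3; P2→R gives 9>5]
(C,P,W): not NE [P1→B gives 9>5; P3→Z gives 5>3]
(C,Q,X): not NE [P2→P gives 8>0; P3→Z gives 7>0]
(C,Q,Y): not NE [P1→A gives 8>7; P2→R gives 3>1; P3→Z gives 7>5]
(C,Q,Z): not NE [P1→A gives 7>6; P2→R gives 9>2]
(C,Q,W): not NE [P1→A gives 6>0; P2→P gives 6>5; P3→Z gives 7>0]
(C,R,X): not NE [P2→P gives 8>6]
(C,R,Y): not NE [P3→X gives 8>0]
(C,R,Z): not NE [P1→B gives 4>0; P3→X gives 8>1]
(C,R,W): not NE [P1→B gives 5>3; P2→P gives 6>0; P3→X gives 8>1]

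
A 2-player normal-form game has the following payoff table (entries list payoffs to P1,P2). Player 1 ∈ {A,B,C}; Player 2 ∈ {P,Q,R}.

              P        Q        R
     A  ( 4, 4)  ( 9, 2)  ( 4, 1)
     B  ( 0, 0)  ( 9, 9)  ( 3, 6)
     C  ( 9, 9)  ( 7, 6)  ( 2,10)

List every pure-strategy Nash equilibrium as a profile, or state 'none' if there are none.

(A,P): not NE [P1→C gives 9>4]
(A,Q): not NE [P2→P gives 4>2]
(A,R): not NE [P2→P gives 4>1]
(B,P): not NE [P1→C gives 9>0; P2→Q gives 9>0]
(B,Q): NE
(B,R): not NE [P1→A gives 4>3; P2→Q gives 9>6]
(C,P): not NE [P2→R gives 10>9]
(C,Q): not NE [P1→B gives 9>7; P2→R gives 10>6]
(C,R): not NE [P1→A gives 4>2]

Nash profiles: (B,Q)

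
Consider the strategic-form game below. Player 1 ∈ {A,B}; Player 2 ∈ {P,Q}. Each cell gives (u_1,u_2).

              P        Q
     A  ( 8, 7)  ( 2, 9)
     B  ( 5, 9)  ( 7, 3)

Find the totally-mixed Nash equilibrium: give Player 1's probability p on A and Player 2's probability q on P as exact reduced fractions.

p=3/4, q=5/8

P1 indiff ⇒ q·8+(1-q)·2 = q·5+(1-q)·7 ⇒ q(3) = (1-q)(5) ⇒ q = 5/8
P2 indiff ⇒ p·7+(1-p)·9 = p·9+(1-p)·3 ⇒ p(-2) = (1-p)(-6) ⇒ p = 3/4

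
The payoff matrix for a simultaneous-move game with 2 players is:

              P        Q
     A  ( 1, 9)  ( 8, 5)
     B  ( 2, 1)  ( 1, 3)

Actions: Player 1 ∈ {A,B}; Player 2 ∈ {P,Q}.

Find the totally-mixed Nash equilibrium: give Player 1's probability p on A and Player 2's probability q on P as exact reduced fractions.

(p,q) = (1/3, 7/8)

P1 indiff ⇒ q·1+(1-q)·8 = q·2+(1-q)·1 ⇒ q(-1) = (1-q)(-7) ⇒ q = 7/8
P2 indiff ⇒ p·9+(1-p)·1 = p·5+(1-p)·3 ⇒ p(4) = (1-p)(2) ⇒ p = 1/3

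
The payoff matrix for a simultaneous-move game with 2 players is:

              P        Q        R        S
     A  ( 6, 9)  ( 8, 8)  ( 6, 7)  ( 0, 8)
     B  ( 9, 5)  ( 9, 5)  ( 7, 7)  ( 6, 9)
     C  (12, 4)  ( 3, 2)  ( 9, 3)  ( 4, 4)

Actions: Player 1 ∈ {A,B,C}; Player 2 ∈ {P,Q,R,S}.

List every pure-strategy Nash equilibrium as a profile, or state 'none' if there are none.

(A,P): not NE [P1→C gives 12>6]
(A,Q): not NE [P1→B gives 9>8; P2→P gives 9>8]
(A,R): not NE [P1→C gives 9>6; P2→P gives 9>7]
(A,S): not NE [P1→B gives 6>0; P2→P gives 9>8]
(B,P): not NE [P1→C gives 12>9; P2→S gives 9>5]
(B,Q): not NE [P2→S gives 9>5]
(B,R): not NE [P1→C gives 9>7; P2→S gives 9>7]
(B,S): NE
(C,P): NE
(C,Q): not NE [P1→B gives 9>3; P2→S gives 4>2]
(C,R): not NE [P2→S gives 4>3]
(C,S): not NE [P1→B gives 6>4]

PSNE = {(B,S), (C,P)}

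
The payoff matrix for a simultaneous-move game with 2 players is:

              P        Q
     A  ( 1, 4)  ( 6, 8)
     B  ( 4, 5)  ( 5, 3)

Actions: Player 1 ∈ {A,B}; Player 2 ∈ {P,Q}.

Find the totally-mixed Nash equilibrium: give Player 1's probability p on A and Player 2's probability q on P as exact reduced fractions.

(p,q) = (1/3, 1/4)

P1 indiff ⇒ q·1+(1-q)·6 = q·4+(1-q)·5 ⇒ q(-3) = (1-q)(-1) ⇒ q = 1/4
P2 indiff ⇒ p·4+(1-p)·5 = p·8+(1-p)·3 ⇒ p(-4) = (1-p)(-2) ⇒ p = 1/3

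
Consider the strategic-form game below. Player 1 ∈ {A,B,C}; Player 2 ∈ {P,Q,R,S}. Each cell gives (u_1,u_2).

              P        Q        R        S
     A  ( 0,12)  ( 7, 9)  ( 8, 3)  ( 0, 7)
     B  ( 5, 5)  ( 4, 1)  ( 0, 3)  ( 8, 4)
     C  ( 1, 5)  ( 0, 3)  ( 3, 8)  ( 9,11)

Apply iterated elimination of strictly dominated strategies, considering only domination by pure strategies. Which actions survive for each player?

P2 drop Q (P beats it: A:12>9 B:5>1 C:5>3)
P2 drop R (S beats it: A:7>3 B:4>3 C:11>8)
P1 drop A (B beats it: P:5>0 S:8>0)
P1→{B,C} P2→{P,S}

Survivors P1:{B,C} P2:{P,S}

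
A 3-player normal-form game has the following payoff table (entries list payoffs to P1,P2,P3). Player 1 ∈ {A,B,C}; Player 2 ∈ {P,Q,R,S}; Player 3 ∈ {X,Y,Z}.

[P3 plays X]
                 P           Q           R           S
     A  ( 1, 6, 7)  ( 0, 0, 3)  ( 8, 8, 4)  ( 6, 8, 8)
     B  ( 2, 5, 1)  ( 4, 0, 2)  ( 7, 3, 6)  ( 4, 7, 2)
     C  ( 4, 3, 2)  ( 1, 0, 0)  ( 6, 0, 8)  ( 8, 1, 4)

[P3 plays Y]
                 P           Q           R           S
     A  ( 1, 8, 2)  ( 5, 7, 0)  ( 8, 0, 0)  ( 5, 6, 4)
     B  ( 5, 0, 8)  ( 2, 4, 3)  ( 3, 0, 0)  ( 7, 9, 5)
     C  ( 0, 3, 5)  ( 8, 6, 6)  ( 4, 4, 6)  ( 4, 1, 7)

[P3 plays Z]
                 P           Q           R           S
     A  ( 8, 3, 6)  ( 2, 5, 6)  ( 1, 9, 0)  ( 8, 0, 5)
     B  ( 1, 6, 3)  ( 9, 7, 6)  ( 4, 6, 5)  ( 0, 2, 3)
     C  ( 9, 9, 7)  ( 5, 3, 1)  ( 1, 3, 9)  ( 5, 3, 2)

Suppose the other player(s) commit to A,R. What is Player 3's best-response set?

P3 best: {X}

u_3(X vs A,R) = 4
u_3(Y vs A,R) = 0
u_3(Z vs A,R) = 0
max payoff 4 at {X}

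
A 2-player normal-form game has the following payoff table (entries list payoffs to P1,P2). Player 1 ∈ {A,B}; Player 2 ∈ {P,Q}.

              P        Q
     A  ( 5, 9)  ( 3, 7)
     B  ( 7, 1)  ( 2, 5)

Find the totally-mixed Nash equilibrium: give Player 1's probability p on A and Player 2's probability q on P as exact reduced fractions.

(p,q) = (2/3, 1/3)

P1 indiff ⇒ q·5+(1-q)·3 = q·7+(1-q)·2 ⇒ q(-2) = (1-q)(-1) ⇒ q = 1/3
P2 indiff ⇒ p·9+(1-p)·1 = p·7+(1-p)·5 ⇒ p(2) = (1-p)(4) ⇒ p = 2/3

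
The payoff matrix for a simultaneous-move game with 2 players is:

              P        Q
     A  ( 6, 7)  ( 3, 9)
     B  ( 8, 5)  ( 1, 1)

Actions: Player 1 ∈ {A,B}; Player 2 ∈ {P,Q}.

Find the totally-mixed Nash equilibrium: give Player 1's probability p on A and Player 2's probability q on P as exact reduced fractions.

p=2/3, q=1/2

P1 indiff ⇒ q·6+(1-q)·3 = q·8+(1-q)·1 ⇒ q(-2) = (1-q)(-2) ⇒ q = 1/2
P2 indiff ⇒ p·7+(1-p)·5 = p·9+(1-p)·1 ⇒ p(-2) = (1-p)(-4) ⇒ p = 2/3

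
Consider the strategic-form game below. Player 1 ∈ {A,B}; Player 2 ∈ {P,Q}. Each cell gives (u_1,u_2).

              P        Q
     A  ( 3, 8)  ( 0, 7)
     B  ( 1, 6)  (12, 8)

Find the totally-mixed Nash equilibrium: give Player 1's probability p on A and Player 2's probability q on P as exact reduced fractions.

(p,q) = (2/3, 6/7)

P1 indiff ⇒ q·3+(1-q)·0 = q·1+(1-q)·12 ⇒ q(2) = (1-q)(12) ⇒ q = 6/7
P2 indiff ⇒ p·8+(1-p)·6 = p·7+(1-p)·8 ⇒ p(1) = (1-p)(2) ⇒ p = 2/3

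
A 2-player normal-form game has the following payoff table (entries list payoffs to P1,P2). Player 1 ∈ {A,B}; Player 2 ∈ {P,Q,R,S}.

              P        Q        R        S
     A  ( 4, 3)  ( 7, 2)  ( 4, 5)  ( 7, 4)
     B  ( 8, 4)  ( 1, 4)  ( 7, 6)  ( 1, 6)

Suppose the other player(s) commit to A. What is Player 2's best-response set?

P2 best: {R}

u_2(P vs A) = 3
u_2(Q vs A) = 2
u_2(R vs A) = 5
u_2(S vs A) = 4
max payoff 5 at {R}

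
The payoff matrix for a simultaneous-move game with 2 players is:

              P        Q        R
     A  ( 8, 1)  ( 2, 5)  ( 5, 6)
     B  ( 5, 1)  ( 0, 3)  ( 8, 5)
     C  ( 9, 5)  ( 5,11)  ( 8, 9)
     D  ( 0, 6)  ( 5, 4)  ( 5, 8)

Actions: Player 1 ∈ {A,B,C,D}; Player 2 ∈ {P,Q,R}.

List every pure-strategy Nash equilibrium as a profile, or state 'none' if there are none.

Nash profiles: (B,R), (C,Q)

(A,P): not NE [P1→C gives 9>8; P2→R gives 6>1]
(A,Q): not NE [P1→D gives 5>2; P2→R gives 6>5]
(A,R): not NE [P1→C gives 8>5]
(B,P): not NE [P1→C gives 9>5; P2→R gives 5>1]
(B,Q): not NE [P1→D gives 5>0; P2→R gives 5>3]
(B,R): NE
(C,P): not NE [P2→Q gives 11>5]
(C,Q): NE
(C,R): not NE [P2→Q gives 11>9]
(D,P): not NE [P1→C gives 9>0; P2→R gives 8>6]
(D,Q): not NE [P2→R gives 8>4]
(D,R): not NE [P1→C gives 8>5]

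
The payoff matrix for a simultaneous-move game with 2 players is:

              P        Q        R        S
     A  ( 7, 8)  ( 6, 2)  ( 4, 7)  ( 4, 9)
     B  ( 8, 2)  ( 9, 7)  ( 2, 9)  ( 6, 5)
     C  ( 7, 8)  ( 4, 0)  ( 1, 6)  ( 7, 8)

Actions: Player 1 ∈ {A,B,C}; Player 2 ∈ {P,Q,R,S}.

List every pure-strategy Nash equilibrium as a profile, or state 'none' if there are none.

NE set: (C,S)

(A,P): not NE [P1→B gives 8>7; P2→S gives 9>8]
(A,Q): not NE [P1→B gives 9>6; P2→S gives 9>2]
(A,R): not NE [P2→S gives 9>7]
(A,S): not NE [P1→C gives 7>4]
(B,P): not NE [P2→R gives 9>2]
(B,Q): not NE [P2→R gives 9>7]
(B,R): not NE [P1→A gives 4>2]
(B,S): not NE [P1→C gives 7>6; P2→R gives 9>5]
(C,P): not NE [P1→B gives 8>7]
(C,Q): not NE [P1→B gives 9>4; P2→S gives 8>0]
(C,R): not NE [P1→A gives 4>1; P2→S gives 8>6]
(C,S): NE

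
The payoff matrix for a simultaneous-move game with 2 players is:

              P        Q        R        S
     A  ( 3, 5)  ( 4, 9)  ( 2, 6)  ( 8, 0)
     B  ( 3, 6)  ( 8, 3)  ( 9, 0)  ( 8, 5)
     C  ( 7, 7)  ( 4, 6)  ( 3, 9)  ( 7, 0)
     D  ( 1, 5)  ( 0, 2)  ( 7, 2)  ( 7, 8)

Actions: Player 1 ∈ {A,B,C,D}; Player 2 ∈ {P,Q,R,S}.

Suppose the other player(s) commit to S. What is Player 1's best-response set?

argmax u_1 = {A,B}

u_1(A vs S) = 8
u_1(B vs S) = 8
u_1(C vs S) = 7
u_1(D vs S) = 7
max payoff 8 at {A,B}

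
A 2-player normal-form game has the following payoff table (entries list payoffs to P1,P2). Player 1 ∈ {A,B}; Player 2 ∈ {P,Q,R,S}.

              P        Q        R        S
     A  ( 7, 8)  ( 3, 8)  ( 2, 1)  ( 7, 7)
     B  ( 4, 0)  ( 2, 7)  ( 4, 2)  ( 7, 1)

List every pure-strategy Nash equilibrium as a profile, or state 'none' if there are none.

(A,P): NE
(A,Q): NE
(A,R): not NE [P1→B gives 4>2; P2→Q gives 8>1]
(A,S): not NE [P2→Q gives 8>7]
(B,P): not NE [P1→A gives 7>4; P2→Q gives 7>0]
(B,Q): not NE [P1→A gives 3>2]
(B,R): not NE [P2→Q gives 7>2]
(B,S): not NE [P2→Q gives 7>1]

NE set: (A,P), (A,Q)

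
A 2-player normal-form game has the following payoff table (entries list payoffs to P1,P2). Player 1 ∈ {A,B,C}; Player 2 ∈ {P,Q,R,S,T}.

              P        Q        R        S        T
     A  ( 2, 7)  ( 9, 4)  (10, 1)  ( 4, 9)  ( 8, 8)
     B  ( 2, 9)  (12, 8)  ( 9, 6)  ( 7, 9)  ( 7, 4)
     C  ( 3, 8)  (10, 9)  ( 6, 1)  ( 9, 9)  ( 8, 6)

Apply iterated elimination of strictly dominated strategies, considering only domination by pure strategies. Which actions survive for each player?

P2 drop R (P beats it: A:7>1 B:9>6 C:8>1)
P2 drop T (S beats it: A:9>8 B:9>4 C:9>6)
P1 drop A (C beats it: P:3>2 Q:10>9 S:9>4)
P1→{B,C} P2→{P,Q,S}

Survivors P1:{B,C} P2:{P,Q,S}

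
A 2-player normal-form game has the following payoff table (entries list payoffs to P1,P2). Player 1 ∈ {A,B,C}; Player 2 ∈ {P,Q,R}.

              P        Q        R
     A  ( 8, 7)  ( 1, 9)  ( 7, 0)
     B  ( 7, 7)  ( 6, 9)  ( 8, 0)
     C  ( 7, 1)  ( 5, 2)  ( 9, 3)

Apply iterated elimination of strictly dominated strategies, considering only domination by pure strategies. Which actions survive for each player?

P2 drop P (Q beats it: A:9>7 B:9>7 C:2>1)
P1 drop A (B beats it: Q:6>1 R:8>7)
P1→{B,C} P2→{Q,R}

Remaining: P1:{B,C} P2:{Q,R}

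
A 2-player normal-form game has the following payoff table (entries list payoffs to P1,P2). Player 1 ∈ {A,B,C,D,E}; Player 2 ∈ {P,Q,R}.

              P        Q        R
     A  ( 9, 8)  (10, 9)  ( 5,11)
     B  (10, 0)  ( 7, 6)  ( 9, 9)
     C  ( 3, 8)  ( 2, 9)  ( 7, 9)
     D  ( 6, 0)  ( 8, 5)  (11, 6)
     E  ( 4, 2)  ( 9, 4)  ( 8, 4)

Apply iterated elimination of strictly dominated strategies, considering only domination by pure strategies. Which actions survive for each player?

Remaining: P1:{A,D,E} P2:{Q,R}

P1 drop C (B beats it: P:10>3 Q:7>2 R:9>7)
P2 drop P (Q beats it: A:9>8 B:6>0 D:5>0 E:4>2)
P1 drop B (D beats it: Q:8>7 R:11>9)
P1→{A,D,E} P2→{Q,R}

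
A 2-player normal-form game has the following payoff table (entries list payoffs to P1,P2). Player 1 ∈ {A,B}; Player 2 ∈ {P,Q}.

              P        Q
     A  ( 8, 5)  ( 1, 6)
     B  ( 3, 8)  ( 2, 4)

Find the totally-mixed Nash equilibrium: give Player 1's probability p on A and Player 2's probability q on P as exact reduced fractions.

p=4/5, q=1/6

P1 indiff ⇒ q·8+(1-q)·1 = q·3+(1-q)·2 ⇒ q(5) = (1-q)(1) ⇒ q = 1/6
P2 indiff ⇒ p·5+(1-p)·8 = p·6+(1-p)·4 ⇒ p(-1) = (1-p)(-4) ⇒ p = 4/5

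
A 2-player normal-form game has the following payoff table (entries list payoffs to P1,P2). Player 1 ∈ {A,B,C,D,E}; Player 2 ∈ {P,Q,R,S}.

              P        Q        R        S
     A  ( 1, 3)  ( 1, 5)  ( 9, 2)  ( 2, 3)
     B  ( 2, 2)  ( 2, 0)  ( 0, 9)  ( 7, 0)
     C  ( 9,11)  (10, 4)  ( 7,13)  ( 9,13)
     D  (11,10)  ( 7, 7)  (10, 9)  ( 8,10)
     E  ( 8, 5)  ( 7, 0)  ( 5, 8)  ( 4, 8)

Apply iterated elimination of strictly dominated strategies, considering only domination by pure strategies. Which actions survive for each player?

P1 drop A (D beats it: P:11>1 Q:7>1 R:10>9 S:8>2)
P1 drop B (C beats it: P:9>2 Q:10>2 R:7>0 S:9>7)
P1 drop E (C beats it: P:9>8 Q:10>7 R:7>5 S:9>4)
P2 drop Q (P beats it: C:11>4 D:10>7)
P1→{C,D} P2→{P,R,S}

IESDS → P1:{C,D} P2:{P,R,S}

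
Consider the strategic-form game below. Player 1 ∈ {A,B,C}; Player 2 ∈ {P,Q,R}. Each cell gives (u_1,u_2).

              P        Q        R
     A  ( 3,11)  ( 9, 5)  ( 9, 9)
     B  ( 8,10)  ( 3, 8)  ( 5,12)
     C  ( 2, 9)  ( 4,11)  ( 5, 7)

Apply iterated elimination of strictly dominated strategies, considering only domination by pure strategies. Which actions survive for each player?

P1 drop C (A beats it: P:3>2 Q:9>4 R:9>5)
P2 drop Q (P beats it: A:11>5 B:10>8)
P1→{A,B} P2→{P,R}

IESDS → P1:{A,B} P2:{P,R}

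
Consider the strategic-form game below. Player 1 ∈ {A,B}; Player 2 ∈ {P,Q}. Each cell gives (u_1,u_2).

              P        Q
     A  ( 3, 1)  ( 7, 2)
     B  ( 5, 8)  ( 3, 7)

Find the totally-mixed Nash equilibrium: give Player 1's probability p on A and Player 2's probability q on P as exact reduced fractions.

P1 indiff ⇒ q·3+(1-q)·7 = q·5+(1-q)·3 ⇒ q(-2) = (1-q)(-4) ⇒ q = 2/3
P2 indiff ⇒ p·1+(1-p)·8 = p·2+(1-p)·7 ⇒ p(-1) = (1-p)(-1) ⇒ p = 1/2

p=1/2, q=2/3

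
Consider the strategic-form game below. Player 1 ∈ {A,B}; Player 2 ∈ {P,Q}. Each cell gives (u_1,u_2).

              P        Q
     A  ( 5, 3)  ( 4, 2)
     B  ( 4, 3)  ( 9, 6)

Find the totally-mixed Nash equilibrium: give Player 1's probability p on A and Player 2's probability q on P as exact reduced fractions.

P1 indiff ⇒ q·5+(1-q)·4 = q·4+(1-q)·9 ⇒ q(1) = (1-q)(5) ⇒ q = 5/6
P2 indiff ⇒ p·3+(1-p)·3 = p·2+(1-p)·6 ⇒ p(1) = (1-p)(3) ⇒ p = 3/4

p=3/4, q=5/6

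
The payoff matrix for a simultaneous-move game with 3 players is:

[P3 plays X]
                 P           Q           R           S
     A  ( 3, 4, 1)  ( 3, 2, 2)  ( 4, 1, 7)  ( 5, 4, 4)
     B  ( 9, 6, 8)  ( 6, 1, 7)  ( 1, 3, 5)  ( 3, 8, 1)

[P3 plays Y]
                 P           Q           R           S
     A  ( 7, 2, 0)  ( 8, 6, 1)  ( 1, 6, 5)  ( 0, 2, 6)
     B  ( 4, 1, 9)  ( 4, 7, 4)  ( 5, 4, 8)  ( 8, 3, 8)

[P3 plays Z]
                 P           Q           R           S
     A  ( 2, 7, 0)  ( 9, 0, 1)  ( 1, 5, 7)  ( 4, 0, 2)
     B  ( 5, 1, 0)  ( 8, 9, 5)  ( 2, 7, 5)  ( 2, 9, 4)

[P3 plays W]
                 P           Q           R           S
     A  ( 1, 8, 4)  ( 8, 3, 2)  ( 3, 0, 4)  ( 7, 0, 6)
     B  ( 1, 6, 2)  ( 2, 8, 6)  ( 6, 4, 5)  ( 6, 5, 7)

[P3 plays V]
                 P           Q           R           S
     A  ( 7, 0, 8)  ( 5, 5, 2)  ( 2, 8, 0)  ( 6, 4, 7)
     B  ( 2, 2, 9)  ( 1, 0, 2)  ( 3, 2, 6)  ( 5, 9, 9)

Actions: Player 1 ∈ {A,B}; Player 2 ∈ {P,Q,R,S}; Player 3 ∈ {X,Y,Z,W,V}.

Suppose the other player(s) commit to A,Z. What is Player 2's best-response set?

argmax u_2 = {P}

u_2(P vs A,Z) = 7
u_2(Q vs A,Z) = 0
u_2(R vs A,Z) = 5
u_2(S vs A,Z) = 0
max payoff 7 at {P}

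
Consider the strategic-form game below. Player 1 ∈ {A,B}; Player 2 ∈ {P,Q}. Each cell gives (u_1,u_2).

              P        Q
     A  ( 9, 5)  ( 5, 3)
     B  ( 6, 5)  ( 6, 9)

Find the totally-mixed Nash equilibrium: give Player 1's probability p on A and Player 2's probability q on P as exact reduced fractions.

P1 indiff ⇒ q·9+(1-q)·5 = q·6+(1-q)·6 ⇒ q(3) = (1-q)(1) ⇒ q = 1/4
P2 indiff ⇒ p·5+(1-p)·5 = p·3+(1-p)·9 ⇒ p(2) = (1-p)(4) ⇒ p = 2/3

(p,q) = (2/3, 1/4)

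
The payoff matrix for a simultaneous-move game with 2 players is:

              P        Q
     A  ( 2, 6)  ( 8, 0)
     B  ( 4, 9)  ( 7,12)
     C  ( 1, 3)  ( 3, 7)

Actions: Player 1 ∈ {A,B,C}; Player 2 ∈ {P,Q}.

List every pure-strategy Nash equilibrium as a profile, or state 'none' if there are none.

(A,P): not NE [P1→B gives 4>2]
(A,Q): not NE [P2→P gives 6>0]
(B,P): not NE [P2→Q gives 12>9]
(B,Q): not NE [P1→A gives 8>7]
(C,P): not NE [P1→B gives 4>1; P2→Q gives 7>3]
(C,Q): not NE [P1→A gives 8>3]

PSNE: ∅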